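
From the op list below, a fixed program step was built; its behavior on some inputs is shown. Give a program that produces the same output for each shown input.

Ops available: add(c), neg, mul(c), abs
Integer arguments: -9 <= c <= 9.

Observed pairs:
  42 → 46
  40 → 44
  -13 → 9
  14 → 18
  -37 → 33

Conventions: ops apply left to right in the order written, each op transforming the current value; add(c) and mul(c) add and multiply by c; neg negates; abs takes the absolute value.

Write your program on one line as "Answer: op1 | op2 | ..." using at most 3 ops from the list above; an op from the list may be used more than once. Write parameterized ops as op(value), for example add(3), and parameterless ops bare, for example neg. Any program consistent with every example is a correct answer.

add(4) | abs

Check, running the answer program on each example:
  42 -> 46 -> 46
  40 -> 44 -> 44
  -13 -> -9 -> 9
  14 -> 18 -> 18
  -37 -> -33 -> 33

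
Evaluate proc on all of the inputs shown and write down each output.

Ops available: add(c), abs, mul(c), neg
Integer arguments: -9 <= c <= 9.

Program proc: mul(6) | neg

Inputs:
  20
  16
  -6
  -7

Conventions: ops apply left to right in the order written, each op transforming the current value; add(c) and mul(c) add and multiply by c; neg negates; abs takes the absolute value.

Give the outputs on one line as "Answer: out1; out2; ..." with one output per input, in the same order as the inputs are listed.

Execution, op by op:
  20 -> 120 -> -120
  16 -> 96 -> -96
  -6 -> -36 -> 36
  -7 -> -42 -> 42

-120; -96; 36; 42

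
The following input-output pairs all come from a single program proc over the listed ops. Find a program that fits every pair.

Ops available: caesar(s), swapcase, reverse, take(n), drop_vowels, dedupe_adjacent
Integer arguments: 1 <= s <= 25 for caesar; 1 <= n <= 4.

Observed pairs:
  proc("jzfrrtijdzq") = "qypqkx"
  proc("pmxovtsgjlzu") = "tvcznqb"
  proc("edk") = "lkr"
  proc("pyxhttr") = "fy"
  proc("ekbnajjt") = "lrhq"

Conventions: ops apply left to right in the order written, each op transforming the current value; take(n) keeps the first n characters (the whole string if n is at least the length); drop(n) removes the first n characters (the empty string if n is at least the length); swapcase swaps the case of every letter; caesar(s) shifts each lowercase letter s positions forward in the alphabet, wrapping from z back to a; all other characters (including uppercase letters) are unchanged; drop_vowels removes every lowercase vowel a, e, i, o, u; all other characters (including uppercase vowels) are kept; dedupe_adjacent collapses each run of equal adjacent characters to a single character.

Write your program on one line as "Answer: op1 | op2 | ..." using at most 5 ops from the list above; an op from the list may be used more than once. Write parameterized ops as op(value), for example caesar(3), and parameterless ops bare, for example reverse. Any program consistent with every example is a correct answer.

caesar(15) | drop_vowels | dedupe_adjacent | caesar(18) | drop_vowels

Check, running the answer program on each example:
  "jzfrrtijdzq" -> "youggixysof" -> "yggxysf" -> "ygxysf" -> "qypqkx" -> "qypqkx"
  "pmxovtsgjlzu" -> "ebmdkihvyaoj" -> "bmdkhvyj" -> "bmdkhvyj" -> "tevcznqb" -> "tvcznqb"
  "edk" -> "tsz" -> "tsz" -> "tsz" -> "lkr" -> "lkr"
  "pyxhttr" -> "enmwiig" -> "nmwg" -> "nmwg" -> "feoy" -> "fy"
  "ekbnajjt" -> "tzqcpyyi" -> "tzqcpyy" -> "tzqcpy" -> "lriuhq" -> "lrhq"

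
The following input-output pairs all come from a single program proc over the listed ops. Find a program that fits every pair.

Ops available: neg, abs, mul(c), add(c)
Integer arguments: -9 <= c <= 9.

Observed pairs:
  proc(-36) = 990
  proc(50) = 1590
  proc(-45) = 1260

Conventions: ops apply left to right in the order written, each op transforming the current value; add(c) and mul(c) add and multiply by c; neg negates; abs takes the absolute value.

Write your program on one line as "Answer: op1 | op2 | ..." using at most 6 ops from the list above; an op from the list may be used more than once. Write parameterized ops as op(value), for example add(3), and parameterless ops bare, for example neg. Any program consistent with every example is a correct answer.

neg | add(-3) | abs | mul(-6) | mul(-5)

Check, running the answer program on each example:
  -36 -> 36 -> 33 -> 33 -> -198 -> 990
  50 -> -50 -> -53 -> 53 -> -318 -> 1590
  -45 -> 45 -> 42 -> 42 -> -252 -> 1260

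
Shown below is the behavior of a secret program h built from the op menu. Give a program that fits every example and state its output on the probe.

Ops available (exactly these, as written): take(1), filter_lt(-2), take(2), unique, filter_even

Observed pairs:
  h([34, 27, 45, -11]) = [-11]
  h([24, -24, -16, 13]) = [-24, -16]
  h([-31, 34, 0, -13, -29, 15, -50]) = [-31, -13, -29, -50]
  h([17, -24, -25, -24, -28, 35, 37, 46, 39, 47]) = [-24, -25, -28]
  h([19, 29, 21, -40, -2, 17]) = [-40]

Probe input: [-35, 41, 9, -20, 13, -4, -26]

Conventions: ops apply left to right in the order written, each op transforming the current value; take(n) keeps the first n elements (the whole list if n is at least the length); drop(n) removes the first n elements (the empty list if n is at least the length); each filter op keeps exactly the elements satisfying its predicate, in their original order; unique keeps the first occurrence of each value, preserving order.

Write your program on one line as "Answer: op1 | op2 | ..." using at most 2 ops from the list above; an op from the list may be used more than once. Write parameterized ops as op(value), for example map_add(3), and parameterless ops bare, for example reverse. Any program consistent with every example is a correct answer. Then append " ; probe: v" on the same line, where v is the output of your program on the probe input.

filter_lt(-2) | unique ; probe: [-35, -20, -4, -26]

Check, running the answer program on each example:
  [34, 27, 45, -11] -> [-11] -> [-11]
  [24, -24, -16, 13] -> [-24, -16] -> [-24, -16]
  [-31, 34, 0, -13, -29, 15, -50] -> [-31, -13, -29, -50] -> [-31, -13, -29, -50]
  [17, -24, -25, -24, -28, 35, 37, 46, 39, 47] -> [-24, -25, -24, -28] -> [-24, -25, -28]
  [19, 29, 21, -40, -2, 17] -> [-40] -> [-40]
  probe: [-35, 41, 9, -20, 13, -4, -26] -> [-35, -20, -4, -26] -> [-35, -20, -4, -26]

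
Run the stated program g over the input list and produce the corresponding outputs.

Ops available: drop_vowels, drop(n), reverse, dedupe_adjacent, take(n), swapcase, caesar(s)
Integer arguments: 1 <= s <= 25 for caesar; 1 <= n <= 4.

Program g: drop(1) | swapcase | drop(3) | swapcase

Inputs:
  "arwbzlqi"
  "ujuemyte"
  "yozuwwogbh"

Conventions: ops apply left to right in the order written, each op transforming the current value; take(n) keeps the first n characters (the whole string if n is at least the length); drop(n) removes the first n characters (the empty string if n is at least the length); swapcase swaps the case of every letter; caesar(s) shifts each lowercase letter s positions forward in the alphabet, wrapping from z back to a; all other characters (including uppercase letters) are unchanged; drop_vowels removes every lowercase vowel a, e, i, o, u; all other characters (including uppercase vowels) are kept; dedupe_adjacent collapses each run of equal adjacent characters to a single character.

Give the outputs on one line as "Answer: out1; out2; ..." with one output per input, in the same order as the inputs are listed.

"zlqi"; "myte"; "wwogbh"

Execution, op by op:
  "arwbzlqi" -> "rwbzlqi" -> "RWBZLQI" -> "ZLQI" -> "zlqi"
  "ujuemyte" -> "juemyte" -> "JUEMYTE" -> "MYTE" -> "myte"
  "yozuwwogbh" -> "ozuwwogbh" -> "OZUWWOGBH" -> "WWOGBH" -> "wwogbh"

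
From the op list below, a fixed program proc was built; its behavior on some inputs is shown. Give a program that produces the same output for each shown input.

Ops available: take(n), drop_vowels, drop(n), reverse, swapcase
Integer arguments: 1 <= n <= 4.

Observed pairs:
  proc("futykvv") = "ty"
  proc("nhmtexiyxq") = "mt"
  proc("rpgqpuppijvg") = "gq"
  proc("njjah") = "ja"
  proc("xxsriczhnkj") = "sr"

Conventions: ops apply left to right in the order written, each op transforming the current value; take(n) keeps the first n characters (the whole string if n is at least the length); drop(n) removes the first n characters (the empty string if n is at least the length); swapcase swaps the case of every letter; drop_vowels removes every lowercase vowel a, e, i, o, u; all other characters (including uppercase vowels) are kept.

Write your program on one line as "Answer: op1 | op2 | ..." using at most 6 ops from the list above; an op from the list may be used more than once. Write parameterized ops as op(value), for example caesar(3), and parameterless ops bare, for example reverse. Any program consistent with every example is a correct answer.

swapcase | drop(1) | take(3) | swapcase | drop(1)

Check, running the answer program on each example:
  "futykvv" -> "FUTYKVV" -> "UTYKVV" -> "UTY" -> "uty" -> "ty"
  "nhmtexiyxq" -> "NHMTEXIYXQ" -> "HMTEXIYXQ" -> "HMT" -> "hmt" -> "mt"
  "rpgqpuppijvg" -> "RPGQPUPPIJVG" -> "PGQPUPPIJVG" -> "PGQ" -> "pgq" -> "gq"
  "njjah" -> "NJJAH" -> "JJAH" -> "JJA" -> "jja" -> "ja"
  "xxsriczhnkj" -> "XXSRICZHNKJ" -> "XSRICZHNKJ" -> "XSR" -> "xsr" -> "sr"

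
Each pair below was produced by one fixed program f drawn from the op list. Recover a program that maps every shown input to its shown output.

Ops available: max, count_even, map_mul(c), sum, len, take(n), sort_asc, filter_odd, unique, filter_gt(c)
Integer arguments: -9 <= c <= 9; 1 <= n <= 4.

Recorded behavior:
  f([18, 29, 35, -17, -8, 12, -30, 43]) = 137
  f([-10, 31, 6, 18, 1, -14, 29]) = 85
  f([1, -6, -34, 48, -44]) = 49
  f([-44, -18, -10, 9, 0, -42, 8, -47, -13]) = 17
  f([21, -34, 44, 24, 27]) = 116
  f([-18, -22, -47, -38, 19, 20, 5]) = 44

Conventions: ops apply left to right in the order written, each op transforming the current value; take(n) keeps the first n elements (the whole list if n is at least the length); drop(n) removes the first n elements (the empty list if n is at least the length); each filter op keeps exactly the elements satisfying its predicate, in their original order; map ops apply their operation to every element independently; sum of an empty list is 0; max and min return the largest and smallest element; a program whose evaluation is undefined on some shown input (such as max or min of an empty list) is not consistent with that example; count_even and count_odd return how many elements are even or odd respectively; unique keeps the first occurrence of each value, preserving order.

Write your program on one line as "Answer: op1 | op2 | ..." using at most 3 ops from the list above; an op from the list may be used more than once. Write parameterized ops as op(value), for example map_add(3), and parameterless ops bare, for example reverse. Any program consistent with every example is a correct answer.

filter_gt(-5) | sum

Check, running the answer program on each example:
  [18, 29, 35, -17, -8, 12, -30, 43] -> [18, 29, 35, 12, 43] -> 137
  [-10, 31, 6, 18, 1, -14, 29] -> [31, 6, 18, 1, 29] -> 85
  [1, -6, -34, 48, -44] -> [1, 48] -> 49
  [-44, -18, -10, 9, 0, -42, 8, -47, -13] -> [9, 0, 8] -> 17
  [21, -34, 44, 24, 27] -> [21, 44, 24, 27] -> 116
  [-18, -22, -47, -38, 19, 20, 5] -> [19, 20, 5] -> 44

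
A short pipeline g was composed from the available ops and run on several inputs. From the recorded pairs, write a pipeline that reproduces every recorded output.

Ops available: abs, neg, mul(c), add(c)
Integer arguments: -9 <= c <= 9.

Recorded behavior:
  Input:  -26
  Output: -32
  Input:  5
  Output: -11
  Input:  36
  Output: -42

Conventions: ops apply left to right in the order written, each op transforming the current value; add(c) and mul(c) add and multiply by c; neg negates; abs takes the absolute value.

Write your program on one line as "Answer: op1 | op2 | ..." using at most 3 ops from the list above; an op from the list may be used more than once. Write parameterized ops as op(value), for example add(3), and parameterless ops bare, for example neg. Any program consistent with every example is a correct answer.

abs | add(6) | neg

Check, running the answer program on each example:
  -26 -> 26 -> 32 -> -32
  5 -> 5 -> 11 -> -11
  36 -> 36 -> 42 -> -42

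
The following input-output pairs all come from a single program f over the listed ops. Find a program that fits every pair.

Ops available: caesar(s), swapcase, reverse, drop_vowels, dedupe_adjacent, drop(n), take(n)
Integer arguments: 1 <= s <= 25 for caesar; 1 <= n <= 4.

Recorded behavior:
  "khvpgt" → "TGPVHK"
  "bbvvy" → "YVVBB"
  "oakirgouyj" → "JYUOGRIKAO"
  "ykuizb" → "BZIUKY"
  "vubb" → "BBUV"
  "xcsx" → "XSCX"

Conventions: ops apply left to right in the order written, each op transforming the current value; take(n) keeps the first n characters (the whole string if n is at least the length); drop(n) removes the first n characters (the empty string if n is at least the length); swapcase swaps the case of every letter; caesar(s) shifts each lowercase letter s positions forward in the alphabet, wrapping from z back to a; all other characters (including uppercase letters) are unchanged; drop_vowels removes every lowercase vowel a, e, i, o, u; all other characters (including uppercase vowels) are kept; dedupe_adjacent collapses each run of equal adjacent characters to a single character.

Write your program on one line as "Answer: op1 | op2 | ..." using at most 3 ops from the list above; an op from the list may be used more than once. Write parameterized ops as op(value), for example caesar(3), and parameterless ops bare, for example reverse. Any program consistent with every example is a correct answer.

swapcase | reverse

Check, running the answer program on each example:
  "khvpgt" -> "KHVPGT" -> "TGPVHK"
  "bbvvy" -> "BBVVY" -> "YVVBB"
  "oakirgouyj" -> "OAKIRGOUYJ" -> "JYUOGRIKAO"
  "ykuizb" -> "YKUIZB" -> "BZIUKY"
  "vubb" -> "VUBB" -> "BBUV"
  "xcsx" -> "XCSX" -> "XSCX"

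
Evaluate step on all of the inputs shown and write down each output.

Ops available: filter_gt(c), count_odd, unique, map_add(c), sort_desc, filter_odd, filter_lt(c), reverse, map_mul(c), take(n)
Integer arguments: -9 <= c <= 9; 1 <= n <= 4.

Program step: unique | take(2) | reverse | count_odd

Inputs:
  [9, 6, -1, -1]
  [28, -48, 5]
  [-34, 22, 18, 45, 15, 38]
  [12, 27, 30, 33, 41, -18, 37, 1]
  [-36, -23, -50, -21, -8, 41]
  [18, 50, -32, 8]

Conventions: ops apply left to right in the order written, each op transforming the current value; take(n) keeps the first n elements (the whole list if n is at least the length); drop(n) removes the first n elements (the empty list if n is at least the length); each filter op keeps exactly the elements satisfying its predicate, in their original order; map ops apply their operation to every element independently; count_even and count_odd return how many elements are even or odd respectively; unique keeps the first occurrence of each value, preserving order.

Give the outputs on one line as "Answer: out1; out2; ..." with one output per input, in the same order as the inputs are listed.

1; 0; 0; 1; 1; 0

Execution, op by op:
  [9, 6, -1, -1] -> [9, 6, -1] -> [9, 6] -> [6, 9] -> 1
  [28, -48, 5] -> [28, -48, 5] -> [28, -48] -> [-48, 28] -> 0
  [-34, 22, 18, 45, 15, 38] -> [-34, 22, 18, 45, 15, 38] -> [-34, 22] -> [22, -34] -> 0
  [12, 27, 30, 33, 41, -18, 37, 1] -> [12, 27, 30, 33, 41, -18, 37, 1] -> [12, 27] -> [27, 12] -> 1
  [-36, -23, -50, -21, -8, 41] -> [-36, -23, -50, -21, -8, 41] -> [-36, -23] -> [-23, -36] -> 1
  [18, 50, -32, 8] -> [18, 50, -32, 8] -> [18, 50] -> [50, 18] -> 0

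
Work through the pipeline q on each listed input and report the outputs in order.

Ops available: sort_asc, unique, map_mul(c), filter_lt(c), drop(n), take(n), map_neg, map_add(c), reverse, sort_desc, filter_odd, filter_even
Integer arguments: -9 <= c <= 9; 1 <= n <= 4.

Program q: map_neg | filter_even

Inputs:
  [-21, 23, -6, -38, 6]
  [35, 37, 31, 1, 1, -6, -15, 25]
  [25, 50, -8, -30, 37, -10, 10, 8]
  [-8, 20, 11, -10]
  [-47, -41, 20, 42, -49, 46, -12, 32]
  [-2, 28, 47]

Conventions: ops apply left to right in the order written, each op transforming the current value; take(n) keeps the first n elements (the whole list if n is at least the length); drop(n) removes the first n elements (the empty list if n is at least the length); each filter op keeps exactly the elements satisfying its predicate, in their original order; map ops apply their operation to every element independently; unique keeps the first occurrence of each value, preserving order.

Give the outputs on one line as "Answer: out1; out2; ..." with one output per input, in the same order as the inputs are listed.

Execution, op by op:
  [-21, 23, -6, -38, 6] -> [21, -23, 6, 38, -6] -> [6, 38, -6]
  [35, 37, 31, 1, 1, -6, -15, 25] -> [-35, -37, -31, -1, -1, 6, 15, -25] -> [6]
  [25, 50, -8, -30, 37, -10, 10, 8] -> [-25, -50, 8, 30, -37, 10, -10, -8] -> [-50, 8, 30, 10, -10, -8]
  [-8, 20, 11, -10] -> [8, -20, -11, 10] -> [8, -20, 10]
  [-47, -41, 20, 42, -49, 46, -12, 32] -> [47, 41, -20, -42, 49, -46, 12, -32] -> [-20, -42, -46, 12, -32]
  [-2, 28, 47] -> [2, -28, -47] -> [2, -28]

[6, 38, -6]; [6]; [-50, 8, 30, 10, -10, -8]; [8, -20, 10]; [-20, -42, -46, 12, -32]; [2, -28]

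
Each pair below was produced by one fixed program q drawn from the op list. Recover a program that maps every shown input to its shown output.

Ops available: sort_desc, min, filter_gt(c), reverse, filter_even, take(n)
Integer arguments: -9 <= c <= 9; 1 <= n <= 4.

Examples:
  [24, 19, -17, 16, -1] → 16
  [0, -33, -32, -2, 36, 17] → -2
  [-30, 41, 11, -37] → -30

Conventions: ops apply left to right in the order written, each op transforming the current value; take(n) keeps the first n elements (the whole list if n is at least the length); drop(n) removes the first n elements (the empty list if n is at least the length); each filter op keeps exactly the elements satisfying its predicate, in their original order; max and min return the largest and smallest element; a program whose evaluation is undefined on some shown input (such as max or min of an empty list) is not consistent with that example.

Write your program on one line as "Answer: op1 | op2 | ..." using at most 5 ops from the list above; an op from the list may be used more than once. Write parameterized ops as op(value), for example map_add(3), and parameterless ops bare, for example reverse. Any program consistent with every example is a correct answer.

reverse | sort_desc | filter_even | take(3) | min

Check, running the answer program on each example:
  [24, 19, -17, 16, -1] -> [-1, 16, -17, 19, 24] -> [24, 19, 16, -1, -17] -> [24, 16] -> [24, 16] -> 16
  [0, -33, -32, -2, 36, 17] -> [17, 36, -2, -32, -33, 0] -> [36, 17, 0, -2, -32, -33] -> [36, 0, -2, -32] -> [36, 0, -2] -> -2
  [-30, 41, 11, -37] -> [-37, 11, 41, -30] -> [41, 11, -30, -37] -> [-30] -> [-30] -> -30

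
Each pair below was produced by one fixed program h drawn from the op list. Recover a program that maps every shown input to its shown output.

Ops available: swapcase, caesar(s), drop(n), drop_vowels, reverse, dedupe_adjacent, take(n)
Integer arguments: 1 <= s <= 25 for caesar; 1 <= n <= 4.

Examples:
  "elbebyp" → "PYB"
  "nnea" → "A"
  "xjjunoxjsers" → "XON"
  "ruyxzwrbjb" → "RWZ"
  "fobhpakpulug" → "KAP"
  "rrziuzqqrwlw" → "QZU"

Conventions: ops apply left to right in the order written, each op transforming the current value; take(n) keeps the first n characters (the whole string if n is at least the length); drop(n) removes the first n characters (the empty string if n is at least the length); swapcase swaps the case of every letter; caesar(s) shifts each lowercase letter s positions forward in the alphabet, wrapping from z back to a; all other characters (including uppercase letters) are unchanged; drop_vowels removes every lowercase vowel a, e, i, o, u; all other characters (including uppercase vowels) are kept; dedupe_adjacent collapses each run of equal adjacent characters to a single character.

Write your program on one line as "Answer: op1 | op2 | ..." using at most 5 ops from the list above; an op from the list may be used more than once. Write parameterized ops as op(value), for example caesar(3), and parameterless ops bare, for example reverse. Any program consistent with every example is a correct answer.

drop(3) | take(4) | reverse | swapcase | take(3)

Check, running the answer program on each example:
  "elbebyp" -> "ebyp" -> "ebyp" -> "pybe" -> "PYBE" -> "PYB"
  "nnea" -> "a" -> "a" -> "a" -> "A" -> "A"
  "xjjunoxjsers" -> "unoxjsers" -> "unox" -> "xonu" -> "XONU" -> "XON"
  "ruyxzwrbjb" -> "xzwrbjb" -> "xzwr" -> "rwzx" -> "RWZX" -> "RWZ"
  "fobhpakpulug" -> "hpakpulug" -> "hpak" -> "kaph" -> "KAPH" -> "KAP"
  "rrziuzqqrwlw" -> "iuzqqrwlw" -> "iuzq" -> "qzui" -> "QZUI" -> "QZU"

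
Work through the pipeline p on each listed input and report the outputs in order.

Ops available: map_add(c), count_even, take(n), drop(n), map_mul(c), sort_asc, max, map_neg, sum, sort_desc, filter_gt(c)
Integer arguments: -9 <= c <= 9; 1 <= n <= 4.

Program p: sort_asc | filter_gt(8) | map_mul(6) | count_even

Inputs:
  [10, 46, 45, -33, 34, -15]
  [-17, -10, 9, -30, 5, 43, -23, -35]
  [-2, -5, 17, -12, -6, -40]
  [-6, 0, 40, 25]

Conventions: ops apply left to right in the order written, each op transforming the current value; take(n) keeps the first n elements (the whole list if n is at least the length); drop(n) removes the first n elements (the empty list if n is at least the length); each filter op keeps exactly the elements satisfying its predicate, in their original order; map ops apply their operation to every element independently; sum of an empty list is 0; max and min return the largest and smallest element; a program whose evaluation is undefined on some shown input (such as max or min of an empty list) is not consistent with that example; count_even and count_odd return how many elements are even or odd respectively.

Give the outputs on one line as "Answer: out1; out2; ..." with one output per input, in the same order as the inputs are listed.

Execution, op by op:
  [10, 46, 45, -33, 34, -15] -> [-33, -15, 10, 34, 45, 46] -> [10, 34, 45, 46] -> [60, 204, 270, 276] -> 4
  [-17, -10, 9, -30, 5, 43, -23, -35] -> [-35, -30, -23, -17, -10, 5, 9, 43] -> [9, 43] -> [54, 258] -> 2
  [-2, -5, 17, -12, -6, -40] -> [-40, -12, -6, -5, -2, 17] -> [17] -> [102] -> 1
  [-6, 0, 40, 25] -> [-6, 0, 25, 40] -> [25, 40] -> [150, 240] -> 2

4; 2; 1; 2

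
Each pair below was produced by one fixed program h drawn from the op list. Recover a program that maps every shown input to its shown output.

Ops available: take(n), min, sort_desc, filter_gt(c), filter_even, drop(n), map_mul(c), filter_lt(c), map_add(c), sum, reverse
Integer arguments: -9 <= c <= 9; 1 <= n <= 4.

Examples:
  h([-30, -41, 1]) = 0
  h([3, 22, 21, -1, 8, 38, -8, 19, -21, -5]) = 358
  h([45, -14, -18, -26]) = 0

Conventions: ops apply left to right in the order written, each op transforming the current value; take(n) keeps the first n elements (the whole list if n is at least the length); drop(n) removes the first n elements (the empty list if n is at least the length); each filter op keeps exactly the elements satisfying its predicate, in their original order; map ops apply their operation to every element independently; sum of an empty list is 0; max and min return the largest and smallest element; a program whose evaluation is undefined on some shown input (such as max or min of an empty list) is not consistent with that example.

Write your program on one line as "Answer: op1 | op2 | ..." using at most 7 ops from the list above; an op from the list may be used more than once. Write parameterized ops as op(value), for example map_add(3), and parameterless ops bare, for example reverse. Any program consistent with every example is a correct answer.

reverse | map_mul(4) | drop(4) | filter_gt(-3) | map_add(-2) | sum

Check, running the answer program on each example:
  [-30, -41, 1] -> [1, -41, -30] -> [4, -164, -120] -> [] -> [] -> [] -> 0
  [3, 22, 21, -1, 8, 38, -8, 19, -21, -5] -> [-5, -21, 19, -8, 38, 8, -1, 21, 22, 3] -> [-20, -84, 76, -32, 152, 32, -4, 84, 88, 12] -> [152, 32, -4, 84, 88, 12] -> [152, 32, 84, 88, 12] -> [150, 30, 82, 86, 10] -> 358
  [45, -14, -18, -26] -> [-26, -18, -14, 45] -> [-104, -72, -56, 180] -> [] -> [] -> [] -> 0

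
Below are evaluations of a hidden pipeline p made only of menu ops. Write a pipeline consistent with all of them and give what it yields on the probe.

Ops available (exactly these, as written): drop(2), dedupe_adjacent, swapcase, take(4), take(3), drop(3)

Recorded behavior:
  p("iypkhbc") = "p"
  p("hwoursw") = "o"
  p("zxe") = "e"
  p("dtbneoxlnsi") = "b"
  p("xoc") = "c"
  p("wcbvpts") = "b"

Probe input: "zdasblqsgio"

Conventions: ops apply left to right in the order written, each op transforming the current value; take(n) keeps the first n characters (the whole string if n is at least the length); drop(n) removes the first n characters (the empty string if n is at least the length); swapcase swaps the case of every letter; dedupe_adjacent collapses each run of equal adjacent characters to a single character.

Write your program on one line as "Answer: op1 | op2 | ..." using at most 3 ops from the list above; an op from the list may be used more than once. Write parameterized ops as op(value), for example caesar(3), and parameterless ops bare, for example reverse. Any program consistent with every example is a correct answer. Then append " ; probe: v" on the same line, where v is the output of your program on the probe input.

take(4) | take(3) | drop(2) ; probe: "a"

Check, running the answer program on each example:
  "iypkhbc" -> "iypk" -> "iyp" -> "p"
  "hwoursw" -> "hwou" -> "hwo" -> "o"
  "zxe" -> "zxe" -> "zxe" -> "e"
  "dtbneoxlnsi" -> "dtbn" -> "dtb" -> "b"
  "xoc" -> "xoc" -> "xoc" -> "c"
  "wcbvpts" -> "wcbv" -> "wcb" -> "b"
  probe: "zdasblqsgio" -> "zdas" -> "zda" -> "a"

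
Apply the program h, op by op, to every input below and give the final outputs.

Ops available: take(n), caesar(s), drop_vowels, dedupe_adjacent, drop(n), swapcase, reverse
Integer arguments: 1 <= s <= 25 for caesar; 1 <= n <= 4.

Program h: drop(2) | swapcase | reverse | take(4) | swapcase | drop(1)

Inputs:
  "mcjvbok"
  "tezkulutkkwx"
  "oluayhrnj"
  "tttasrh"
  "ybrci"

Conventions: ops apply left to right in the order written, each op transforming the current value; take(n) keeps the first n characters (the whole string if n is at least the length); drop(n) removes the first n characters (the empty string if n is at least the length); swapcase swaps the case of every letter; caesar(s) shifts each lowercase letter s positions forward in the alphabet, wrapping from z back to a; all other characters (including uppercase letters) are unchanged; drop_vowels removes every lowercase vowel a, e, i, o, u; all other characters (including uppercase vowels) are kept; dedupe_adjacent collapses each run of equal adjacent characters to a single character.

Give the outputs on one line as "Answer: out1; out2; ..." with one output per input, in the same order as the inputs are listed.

Execution, op by op:
  "mcjvbok" -> "jvbok" -> "JVBOK" -> "KOBVJ" -> "KOBV" -> "kobv" -> "obv"
  "tezkulutkkwx" -> "zkulutkkwx" -> "ZKULUTKKWX" -> "XWKKTULUKZ" -> "XWKK" -> "xwkk" -> "wkk"
  "oluayhrnj" -> "uayhrnj" -> "UAYHRNJ" -> "JNRHYAU" -> "JNRH" -> "jnrh" -> "nrh"
  "tttasrh" -> "tasrh" -> "TASRH" -> "HRSAT" -> "HRSA" -> "hrsa" -> "rsa"
  "ybrci" -> "rci" -> "RCI" -> "ICR" -> "ICR" -> "icr" -> "cr"

"obv"; "wkk"; "nrh"; "rsa"; "cr"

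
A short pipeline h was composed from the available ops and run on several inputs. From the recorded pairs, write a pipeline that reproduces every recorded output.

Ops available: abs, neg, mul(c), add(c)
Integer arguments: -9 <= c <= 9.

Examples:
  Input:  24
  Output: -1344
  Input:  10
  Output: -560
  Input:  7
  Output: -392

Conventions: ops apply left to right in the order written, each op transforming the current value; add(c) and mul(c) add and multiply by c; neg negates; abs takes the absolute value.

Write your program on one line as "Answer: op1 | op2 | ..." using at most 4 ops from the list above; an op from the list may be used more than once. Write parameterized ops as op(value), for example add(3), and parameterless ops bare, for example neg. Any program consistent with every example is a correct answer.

neg | mul(8) | abs | mul(-7)

Check, running the answer program on each example:
  24 -> -24 -> -192 -> 192 -> -1344
  10 -> -10 -> -80 -> 80 -> -560
  7 -> -7 -> -56 -> 56 -> -392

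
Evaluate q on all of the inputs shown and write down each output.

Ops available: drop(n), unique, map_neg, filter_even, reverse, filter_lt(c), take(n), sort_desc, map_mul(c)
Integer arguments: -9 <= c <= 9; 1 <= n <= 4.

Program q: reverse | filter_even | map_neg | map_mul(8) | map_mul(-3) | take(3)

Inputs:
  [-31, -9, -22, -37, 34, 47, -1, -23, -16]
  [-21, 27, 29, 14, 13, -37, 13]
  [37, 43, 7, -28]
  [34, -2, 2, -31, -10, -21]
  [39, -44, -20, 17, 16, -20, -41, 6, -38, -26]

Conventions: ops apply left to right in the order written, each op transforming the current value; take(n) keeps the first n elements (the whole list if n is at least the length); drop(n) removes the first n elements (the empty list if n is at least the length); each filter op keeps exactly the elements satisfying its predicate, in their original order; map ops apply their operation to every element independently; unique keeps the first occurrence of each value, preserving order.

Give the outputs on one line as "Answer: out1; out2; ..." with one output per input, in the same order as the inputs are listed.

Execution, op by op:
  [-31, -9, -22, -37, 34, 47, -1, -23, -16] -> [-16, -23, -1, 47, 34, -37, -22, -9, -31] -> [-16, 34, -22] -> [16, -34, 22] -> [128, -272, 176] -> [-384, 816, -528] -> [-384, 816, -528]
  [-21, 27, 29, 14, 13, -37, 13] -> [13, -37, 13, 14, 29, 27, -21] -> [14] -> [-14] -> [-112] -> [336] -> [336]
  [37, 43, 7, -28] -> [-28, 7, 43, 37] -> [-28] -> [28] -> [224] -> [-672] -> [-672]
  [34, -2, 2, -31, -10, -21] -> [-21, -10, -31, 2, -2, 34] -> [-10, 2, -2, 34] -> [10, -2, 2, -34] -> [80, -16, 16, -272] -> [-240, 48, -48, 816] -> [-240, 48, -48]
  [39, -44, -20, 17, 16, -20, -41, 6, -38, -26] -> [-26, -38, 6, -41, -20, 16, 17, -20, -44, 39] -> [-26, -38, 6, -20, 16, -20, -44] -> [26, 38, -6, 20, -16, 20, 44] -> [208, 304, -48, 160, -128, 160, 352] -> [-624, -912, 144, -480, 384, -480, -1056] -> [-624, -912, 144]

[-384, 816, -528]; [336]; [-672]; [-240, 48, -48]; [-624, -912, 144]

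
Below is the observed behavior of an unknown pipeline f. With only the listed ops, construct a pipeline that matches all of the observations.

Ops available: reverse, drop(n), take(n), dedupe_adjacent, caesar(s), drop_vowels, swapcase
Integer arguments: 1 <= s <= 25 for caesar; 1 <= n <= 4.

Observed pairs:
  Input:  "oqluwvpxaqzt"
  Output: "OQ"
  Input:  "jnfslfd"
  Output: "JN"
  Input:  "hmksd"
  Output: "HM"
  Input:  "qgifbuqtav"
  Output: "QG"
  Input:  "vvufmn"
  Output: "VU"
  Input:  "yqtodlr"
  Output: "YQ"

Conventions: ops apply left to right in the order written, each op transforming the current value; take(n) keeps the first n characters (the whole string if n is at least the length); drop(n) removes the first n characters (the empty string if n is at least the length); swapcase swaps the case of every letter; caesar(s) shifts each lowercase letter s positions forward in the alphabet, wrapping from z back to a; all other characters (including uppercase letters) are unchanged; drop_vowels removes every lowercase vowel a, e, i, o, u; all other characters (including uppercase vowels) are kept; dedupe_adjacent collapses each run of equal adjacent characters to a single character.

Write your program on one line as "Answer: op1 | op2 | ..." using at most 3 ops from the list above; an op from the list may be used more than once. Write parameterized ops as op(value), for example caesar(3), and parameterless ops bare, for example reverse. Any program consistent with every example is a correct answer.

dedupe_adjacent | swapcase | take(2)

Check, running the answer program on each example:
  "oqluwvpxaqzt" -> "oqluwvpxaqzt" -> "OQLUWVPXAQZT" -> "OQ"
  "jnfslfd" -> "jnfslfd" -> "JNFSLFD" -> "JN"
  "hmksd" -> "hmksd" -> "HMKSD" -> "HM"
  "qgifbuqtav" -> "qgifbuqtav" -> "QGIFBUQTAV" -> "QG"
  "vvufmn" -> "vufmn" -> "VUFMN" -> "VU"
  "yqtodlr" -> "yqtodlr" -> "YQTODLR" -> "YQ"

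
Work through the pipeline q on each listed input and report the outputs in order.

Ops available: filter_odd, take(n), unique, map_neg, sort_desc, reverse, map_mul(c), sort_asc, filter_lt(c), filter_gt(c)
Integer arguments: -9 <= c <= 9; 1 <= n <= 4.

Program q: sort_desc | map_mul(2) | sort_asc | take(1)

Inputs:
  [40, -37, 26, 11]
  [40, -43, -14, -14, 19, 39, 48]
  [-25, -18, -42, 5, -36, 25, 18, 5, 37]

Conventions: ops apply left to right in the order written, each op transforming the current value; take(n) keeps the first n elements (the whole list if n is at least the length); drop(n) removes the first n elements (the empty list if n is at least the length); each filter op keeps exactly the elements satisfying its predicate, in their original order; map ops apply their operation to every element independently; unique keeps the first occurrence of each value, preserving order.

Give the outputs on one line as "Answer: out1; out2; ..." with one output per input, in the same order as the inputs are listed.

[-74]; [-86]; [-84]

Execution, op by op:
  [40, -37, 26, 11] -> [40, 26, 11, -37] -> [80, 52, 22, -74] -> [-74, 22, 52, 80] -> [-74]
  [40, -43, -14, -14, 19, 39, 48] -> [48, 40, 39, 19, -14, -14, -43] -> [96, 80, 78, 38, -28, -28, -86] -> [-86, -28, -28, 38, 78, 80, 96] -> [-86]
  [-25, -18, -42, 5, -36, 25, 18, 5, 37] -> [37, 25, 18, 5, 5, -18, -25, -36, -42] -> [74, 50, 36, 10, 10, -36, -50, -72, -84] -> [-84, -72, -50, -36, 10, 10, 36, 50, 74] -> [-84]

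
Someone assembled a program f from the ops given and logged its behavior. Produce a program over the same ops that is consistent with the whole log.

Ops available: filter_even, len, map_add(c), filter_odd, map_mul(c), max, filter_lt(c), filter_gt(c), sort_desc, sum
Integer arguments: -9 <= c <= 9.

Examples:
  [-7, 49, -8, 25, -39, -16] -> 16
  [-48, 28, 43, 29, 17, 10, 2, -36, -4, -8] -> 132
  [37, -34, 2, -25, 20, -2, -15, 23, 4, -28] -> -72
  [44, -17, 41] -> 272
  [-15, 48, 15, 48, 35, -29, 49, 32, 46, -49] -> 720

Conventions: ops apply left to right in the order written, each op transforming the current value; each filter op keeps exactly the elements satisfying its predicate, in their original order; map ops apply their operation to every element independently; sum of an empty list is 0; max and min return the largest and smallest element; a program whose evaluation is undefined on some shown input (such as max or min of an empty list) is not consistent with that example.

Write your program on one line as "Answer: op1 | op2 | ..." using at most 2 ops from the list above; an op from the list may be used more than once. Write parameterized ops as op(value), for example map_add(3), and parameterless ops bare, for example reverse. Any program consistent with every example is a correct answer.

map_mul(4) | sum

Check, running the answer program on each example:
  [-7, 49, -8, 25, -39, -16] -> [-28, 196, -32, 100, -156, -64] -> 16
  [-48, 28, 43, 29, 17, 10, 2, -36, -4, -8] -> [-192, 112, 172, 116, 68, 40, 8, -144, -16, -32] -> 132
  [37, -34, 2, -25, 20, -2, -15, 23, 4, -28] -> [148, -136, 8, -100, 80, -8, -60, 92, 16, -112] -> -72
  [44, -17, 41] -> [176, -68, 164] -> 272
  [-15, 48, 15, 48, 35, -29, 49, 32, 46, -49] -> [-60, 192, 60, 192, 140, -116, 196, 128, 184, -196] -> 720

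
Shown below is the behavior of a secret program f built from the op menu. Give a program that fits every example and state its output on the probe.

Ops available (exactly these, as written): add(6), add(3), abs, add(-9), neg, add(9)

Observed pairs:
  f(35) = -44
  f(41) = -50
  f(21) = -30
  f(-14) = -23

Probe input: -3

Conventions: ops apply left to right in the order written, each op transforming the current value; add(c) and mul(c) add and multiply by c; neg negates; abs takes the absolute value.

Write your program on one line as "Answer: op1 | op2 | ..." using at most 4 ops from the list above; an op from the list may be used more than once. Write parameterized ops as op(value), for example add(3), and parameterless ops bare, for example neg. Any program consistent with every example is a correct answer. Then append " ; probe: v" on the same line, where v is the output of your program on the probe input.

abs | add(9) | neg ; probe: -12

Check, running the answer program on each example:
  35 -> 35 -> 44 -> -44
  41 -> 41 -> 50 -> -50
  21 -> 21 -> 30 -> -30
  -14 -> 14 -> 23 -> -23
  probe: -3 -> 3 -> 12 -> -12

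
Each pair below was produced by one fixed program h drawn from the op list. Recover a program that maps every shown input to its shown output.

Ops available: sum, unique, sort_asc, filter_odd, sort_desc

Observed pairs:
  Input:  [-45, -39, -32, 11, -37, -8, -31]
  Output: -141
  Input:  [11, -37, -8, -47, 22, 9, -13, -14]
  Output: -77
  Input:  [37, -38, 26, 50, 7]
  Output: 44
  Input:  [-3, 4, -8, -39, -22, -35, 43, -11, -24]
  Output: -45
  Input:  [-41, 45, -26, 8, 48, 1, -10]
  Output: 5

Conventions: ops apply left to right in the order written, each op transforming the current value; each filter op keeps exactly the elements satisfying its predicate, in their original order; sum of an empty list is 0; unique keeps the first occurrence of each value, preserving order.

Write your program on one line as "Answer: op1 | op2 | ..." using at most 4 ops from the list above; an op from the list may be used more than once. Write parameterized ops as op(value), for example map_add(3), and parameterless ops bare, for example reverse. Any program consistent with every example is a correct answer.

sort_desc | filter_odd | sum

Check, running the answer program on each example:
  [-45, -39, -32, 11, -37, -8, -31] -> [11, -8, -31, -32, -37, -39, -45] -> [11, -31, -37, -39, -45] -> -141
  [11, -37, -8, -47, 22, 9, -13, -14] -> [22, 11, 9, -8, -13, -14, -37, -47] -> [11, 9, -13, -37, -47] -> -77
  [37, -38, 26, 50, 7] -> [50, 37, 26, 7, -38] -> [37, 7] -> 44
  [-3, 4, -8, -39, -22, -35, 43, -11, -24] -> [43, 4, -3, -8, -11, -22, -24, -35, -39] -> [43, -3, -11, -35, -39] -> -45
  [-41, 45, -26, 8, 48, 1, -10] -> [48, 45, 8, 1, -10, -26, -41] -> [45, 1, -41] -> 5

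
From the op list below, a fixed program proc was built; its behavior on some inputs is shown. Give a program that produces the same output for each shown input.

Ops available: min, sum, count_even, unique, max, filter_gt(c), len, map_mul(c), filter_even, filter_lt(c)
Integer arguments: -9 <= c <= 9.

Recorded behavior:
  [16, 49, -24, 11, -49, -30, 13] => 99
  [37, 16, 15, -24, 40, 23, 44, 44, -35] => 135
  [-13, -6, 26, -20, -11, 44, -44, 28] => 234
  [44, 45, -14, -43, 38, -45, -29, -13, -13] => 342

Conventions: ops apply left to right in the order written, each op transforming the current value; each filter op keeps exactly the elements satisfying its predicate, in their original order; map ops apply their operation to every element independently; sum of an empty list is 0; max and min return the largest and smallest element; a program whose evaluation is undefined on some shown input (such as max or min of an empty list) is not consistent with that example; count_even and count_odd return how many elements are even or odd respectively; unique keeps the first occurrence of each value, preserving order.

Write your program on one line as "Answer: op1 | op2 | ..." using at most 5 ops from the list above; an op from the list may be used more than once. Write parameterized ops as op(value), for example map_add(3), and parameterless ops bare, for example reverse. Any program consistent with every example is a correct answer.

filter_gt(-8) | filter_gt(4) | map_mul(9) | min

Check, running the answer program on each example:
  [16, 49, -24, 11, -49, -30, 13] -> [16, 49, 11, 13] -> [16, 49, 11, 13] -> [144, 441, 99, 117] -> 99
  [37, 16, 15, -24, 40, 23, 44, 44, -35] -> [37, 16, 15, 40, 23, 44, 44] -> [37, 16, 15, 40, 23, 44, 44] -> [333, 144, 135, 360, 207, 396, 396] -> 135
  [-13, -6, 26, -20, -11, 44, -44, 28] -> [-6, 26, 44, 28] -> [26, 44, 28] -> [234, 396, 252] -> 234
  [44, 45, -14, -43, 38, -45, -29, -13, -13] -> [44, 45, 38] -> [44, 45, 38] -> [396, 405, 342] -> 342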